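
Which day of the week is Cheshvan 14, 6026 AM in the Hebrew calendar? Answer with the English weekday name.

Equivalently 24 October 2265 Gregorian, JDN 2548631.
JDN 2548631 mod 7 = 1, and JDN 0 was a Monday, so this is a Tuesday.

Tuesday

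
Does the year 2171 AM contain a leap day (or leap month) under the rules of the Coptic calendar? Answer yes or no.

yes

2171 mod 4 = 3; in the Coptic calendar a year is leap when year mod 4 = 3, so it is a leap year.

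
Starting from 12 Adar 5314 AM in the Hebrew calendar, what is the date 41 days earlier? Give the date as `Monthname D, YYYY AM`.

Shevat 1, 5314 AM

The starting date is JDN 2288701; 2288701 − 41 = 2288660.
JDN 2288660 corresponds to Shevat 1, 5314 AM.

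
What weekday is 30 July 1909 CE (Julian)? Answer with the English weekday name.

Thursday

This is JDN 2418531 (12 August 1909 Gregorian).
Since JDN mod 7 = 3 (0 = Monday), the day is Thursday.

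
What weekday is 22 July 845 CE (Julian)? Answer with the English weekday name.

Wednesday

Equivalently 26 July 845 Gregorian, JDN 2029897.
Since JDN mod 7 = 2 (0 = Monday), the day is Wednesday.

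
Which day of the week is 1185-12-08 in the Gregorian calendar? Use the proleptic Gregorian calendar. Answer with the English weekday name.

Since JDN mod 7 = 6 (0 = Monday), the day is Sunday.

Sunday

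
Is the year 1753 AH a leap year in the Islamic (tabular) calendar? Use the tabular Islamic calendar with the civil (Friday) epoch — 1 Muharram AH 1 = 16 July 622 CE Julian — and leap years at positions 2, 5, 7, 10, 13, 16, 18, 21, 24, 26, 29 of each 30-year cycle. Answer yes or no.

yes

Year 1753 AH is year 13 of its 30-year cycle; leap positions are 2, 5, 7, 10, 13, 16, 18, 21, 24, 26, 29, so it is a leap year (355 days).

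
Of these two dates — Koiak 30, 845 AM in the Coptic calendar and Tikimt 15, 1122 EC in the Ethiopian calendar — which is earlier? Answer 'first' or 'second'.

first

First date → JDN 2133420; second date → JDN 2133710.
JDN 2133420 < JDN 2133710, so the first date is earlier.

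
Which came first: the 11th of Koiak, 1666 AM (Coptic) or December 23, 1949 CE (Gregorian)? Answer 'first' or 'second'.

first

Converting both to JDN: 2433271 vs 2433274; the smaller is the first.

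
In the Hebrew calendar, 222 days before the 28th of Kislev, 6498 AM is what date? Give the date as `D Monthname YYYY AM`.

12 Iyar 6497 AM

JDN of the 28th of Kislev, 6498 AM = 2721075.
2721075 − 222 = 2720853.
JDN 2720853 in the Hebrew calendar is 12 Iyar 6497 AM.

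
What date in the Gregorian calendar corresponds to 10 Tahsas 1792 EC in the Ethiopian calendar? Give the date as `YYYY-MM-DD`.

1799-12-18

Both dates share Julian Day Number 2378483; in the Gregorian calendar that is 18 December 1799 CE.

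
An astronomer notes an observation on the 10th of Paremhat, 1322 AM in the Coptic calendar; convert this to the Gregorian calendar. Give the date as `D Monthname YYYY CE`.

Julian Day Number of the source date = 2307714.
Converting JDN 2307714 to the Gregorian calendar gives 16 March 1606 CE.

16 March 1606 CE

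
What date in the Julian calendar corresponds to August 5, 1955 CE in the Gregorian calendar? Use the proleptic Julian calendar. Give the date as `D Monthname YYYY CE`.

23 July 1955 CE

At this point the Julian calendar is 13 days behind the Gregorian.
5 August 1955 Gregorian − 13 days → 23 July 1955 Julian.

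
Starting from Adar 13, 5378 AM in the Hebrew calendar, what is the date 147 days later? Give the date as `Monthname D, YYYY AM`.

Counting 147 days forward from JDN 2312091 reaches JDN 2312238, which is Av 13, 5378 AM.

Av 13, 5378 AM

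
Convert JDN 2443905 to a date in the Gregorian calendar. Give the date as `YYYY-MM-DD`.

JDN 2451545 is 1 Jan 2000; 2443905 is −7640 days from there.

1979-01-31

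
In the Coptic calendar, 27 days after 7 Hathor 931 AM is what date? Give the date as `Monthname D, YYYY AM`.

JDN of 7 Hathor 931 AM = 2164778.
2164778 + 27 = 2164805.
JDN 2164805 in the Coptic calendar is Koiak 4, 931 AM.

Koiak 4, 931 AM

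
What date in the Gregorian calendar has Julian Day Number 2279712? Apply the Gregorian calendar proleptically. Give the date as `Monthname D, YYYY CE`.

July 16, 1529 CE

Counting from JDN 2299161 = 15 Oct 1582 gives an offset of -19449 days.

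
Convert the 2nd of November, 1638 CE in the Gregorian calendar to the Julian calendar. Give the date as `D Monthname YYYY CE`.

At this point the Julian calendar is 10 days behind the Gregorian.
2 November 1638 Gregorian − 10 days → 23 October 1638 Julian.

23 October 1638 CE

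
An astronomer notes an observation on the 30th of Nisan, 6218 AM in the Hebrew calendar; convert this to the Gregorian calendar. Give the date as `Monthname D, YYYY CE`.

April 14, 2458 CE

Julian Day Number of the source date = 2618930.
Converting JDN 2618930 to the Gregorian calendar gives 14 April 2458 CE.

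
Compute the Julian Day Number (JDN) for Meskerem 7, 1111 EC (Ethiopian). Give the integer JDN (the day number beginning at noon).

In the proleptic Gregorian calendar the same day is 11 September 1118.
JDN 2451545 is 1 January 2000 CE (Gregorian); the target day is −321891 days from there, so JDN = 2129654.

2129654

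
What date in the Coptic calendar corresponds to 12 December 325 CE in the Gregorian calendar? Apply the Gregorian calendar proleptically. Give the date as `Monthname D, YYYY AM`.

Koiak 15, 42 AM

Julian Day Number of the source date = 1840109.
Converting JDN 1840109 to the Coptic calendar gives 15 Koiak 42 AM.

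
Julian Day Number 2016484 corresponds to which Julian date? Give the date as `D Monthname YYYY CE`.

31 October 808 CE

JDN 2016484 is 4 November 808 in the proleptic Gregorian calendar.
In the Julian calendar that day is 31 October 808 CE.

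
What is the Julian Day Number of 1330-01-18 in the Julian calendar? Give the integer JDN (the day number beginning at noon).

2206858

Equivalently 26 January 1330 (proleptic Gregorian).
JDN 2451545 is 1 January 2000 CE (Gregorian); the target day is −244687 days from there, so JDN = 2206858.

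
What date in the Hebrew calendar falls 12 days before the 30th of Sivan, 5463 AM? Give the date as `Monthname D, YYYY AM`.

Counting 12 days back from JDN 2343232 reaches JDN 2343220, which is Sivan 18, 5463 AM.

Sivan 18, 5463 AM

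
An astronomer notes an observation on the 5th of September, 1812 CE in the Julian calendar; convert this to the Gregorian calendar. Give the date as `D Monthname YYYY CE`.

For dates in this range the Gregorian date is 12 days ahead of the Julian.
5 September 1812 Julian + 12 days → 17 September 1812 Gregorian.

17 September 1812 CE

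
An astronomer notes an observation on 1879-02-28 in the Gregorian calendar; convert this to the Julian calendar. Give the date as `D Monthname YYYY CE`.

At this point the Julian calendar is 12 days behind the Gregorian.
28 February 1879 Gregorian − 12 days → 16 February 1879 Julian.

16 February 1879 CE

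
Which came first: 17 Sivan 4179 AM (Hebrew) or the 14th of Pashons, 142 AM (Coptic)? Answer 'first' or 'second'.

Converting both to JDN: 1874244 vs 1876783; the smaller is the first.

first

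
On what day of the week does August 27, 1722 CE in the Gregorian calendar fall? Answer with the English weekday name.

Since JDN mod 7 = 3 (0 = Monday), the day is Thursday.

Thursday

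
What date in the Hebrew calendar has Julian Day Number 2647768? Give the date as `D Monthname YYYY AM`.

15 Adar II 6297 AM

JDN 2647768 is 29 March 2537 in the Gregorian calendar.
In the Hebrew calendar that day is 15 Adar II 6297 AM.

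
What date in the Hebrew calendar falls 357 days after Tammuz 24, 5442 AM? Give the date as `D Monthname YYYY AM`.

28 Tammuz 5443 AM

The starting date is JDN 2335609; 2335609 + 357 = 2335966.
JDN 2335966 corresponds to 28 Tammuz 5443 AM.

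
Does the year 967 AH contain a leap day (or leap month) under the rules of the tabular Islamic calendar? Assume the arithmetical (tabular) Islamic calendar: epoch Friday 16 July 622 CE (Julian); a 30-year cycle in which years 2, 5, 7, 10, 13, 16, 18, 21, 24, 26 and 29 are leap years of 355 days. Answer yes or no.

Year 967 AH is year 7 of its 30-year cycle; leap positions are 2, 5, 7, 10, 13, 16, 18, 21, 24, 26, 29, so it is a leap year (355 days).

yes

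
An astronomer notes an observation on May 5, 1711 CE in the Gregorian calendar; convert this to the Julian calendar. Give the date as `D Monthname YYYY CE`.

For dates in this range the Gregorian date is 11 days ahead of the Julian.
5 May 1711 Gregorian − 11 days → 24 April 1711 Julian.

24 April 1711 CE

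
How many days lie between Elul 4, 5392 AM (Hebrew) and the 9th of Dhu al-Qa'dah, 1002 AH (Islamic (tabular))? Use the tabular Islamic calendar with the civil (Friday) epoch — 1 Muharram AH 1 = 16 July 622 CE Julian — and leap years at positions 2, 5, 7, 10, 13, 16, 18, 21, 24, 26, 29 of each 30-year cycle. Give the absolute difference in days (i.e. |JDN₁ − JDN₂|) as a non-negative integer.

13905

First date → JDN 2317369; second date → JDN 2303464.
The interval is |2317369 − 2303464| = 13905 days.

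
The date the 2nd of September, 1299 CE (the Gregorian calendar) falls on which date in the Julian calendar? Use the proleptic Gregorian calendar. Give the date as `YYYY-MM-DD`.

1299-08-26

At this point the Julian calendar is 7 days behind the Gregorian.
2 September 1299 Gregorian − 7 days → 26 August 1299 Julian.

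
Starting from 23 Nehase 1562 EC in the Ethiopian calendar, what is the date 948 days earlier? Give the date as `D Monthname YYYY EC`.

15 Tir 1560 EC

JDN of 23 Nehase 1562 EC = 2294728.
2294728 − 948 = 2293780.
JDN 2293780 in the Ethiopian calendar is 15 Tir 1560 EC.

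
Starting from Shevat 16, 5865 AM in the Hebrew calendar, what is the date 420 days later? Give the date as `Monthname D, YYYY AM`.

Counting 420 days forward from JDN 2489927 reaches JDN 2490347, which is Adar II 21, 5866 AM.

Adar II 21, 5866 AM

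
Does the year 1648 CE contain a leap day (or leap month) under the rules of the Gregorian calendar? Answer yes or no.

yes

1648 is divisible by 4 and not by 100, so it is a leap year.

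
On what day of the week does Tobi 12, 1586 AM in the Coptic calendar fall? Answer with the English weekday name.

Wednesday

Equivalently 19 January 1870 Gregorian, JDN 2404082.
2404082 ≡ 2 (mod 7); counting from Monday = 0 gives Wednesday.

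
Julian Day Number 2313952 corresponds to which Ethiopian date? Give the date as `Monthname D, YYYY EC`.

JDN 2313952 is 14 April 1623 in the Gregorian calendar.
In the Ethiopian calendar that day is Miyazya 9, 1615 EC.

Miyazya 9, 1615 EC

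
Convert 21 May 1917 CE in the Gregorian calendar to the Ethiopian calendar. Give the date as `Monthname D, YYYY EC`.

Ginbot 13, 1909 EC

Julian Day Number of the source date = 2421370.
Converting JDN 2421370 to the Ethiopian calendar gives 13 Ginbot 1909 EC.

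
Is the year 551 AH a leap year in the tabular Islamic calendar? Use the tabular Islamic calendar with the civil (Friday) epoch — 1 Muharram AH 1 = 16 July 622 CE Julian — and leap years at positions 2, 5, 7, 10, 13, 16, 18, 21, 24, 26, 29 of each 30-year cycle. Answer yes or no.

Year 551 AH is year 11 of its 30-year cycle; leap positions are 2, 5, 7, 10, 13, 16, 18, 21, 24, 26, 29, so it is a common year (354 days).

no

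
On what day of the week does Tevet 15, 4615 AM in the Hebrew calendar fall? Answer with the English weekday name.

Sunday

This is JDN 2033324 (13 December 854 Gregorian).
Since JDN mod 7 = 6 (0 = Monday), the day is Sunday.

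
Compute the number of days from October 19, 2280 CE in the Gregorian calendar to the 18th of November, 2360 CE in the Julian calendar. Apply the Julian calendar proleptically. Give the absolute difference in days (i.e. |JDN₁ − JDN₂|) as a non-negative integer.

First date → JDN 2554105; second date → JDN 2583370.
The interval is |2554105 − 2583370| = 29265 days.

29265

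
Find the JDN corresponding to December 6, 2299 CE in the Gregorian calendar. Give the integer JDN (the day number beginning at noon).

2561092

JDN 2451545 is 1 January 2000 CE (Gregorian); the target day is +109547 days from there, so JDN = 2561092.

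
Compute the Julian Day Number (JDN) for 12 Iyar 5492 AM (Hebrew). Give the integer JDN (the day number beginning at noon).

2353787

In the Gregorian calendar the same day is 7 May 1732.
JDN 2299161 is 15 October 1582 CE (Gregorian); the target day is +54626 days from there, so JDN = 2353787.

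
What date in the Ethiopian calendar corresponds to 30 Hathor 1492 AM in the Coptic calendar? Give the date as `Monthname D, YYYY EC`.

Both dates share Julian Day Number 2369707; in the Ethiopian calendar that is 30 Hidar 1768 EC.

Hidar 30, 1768 EC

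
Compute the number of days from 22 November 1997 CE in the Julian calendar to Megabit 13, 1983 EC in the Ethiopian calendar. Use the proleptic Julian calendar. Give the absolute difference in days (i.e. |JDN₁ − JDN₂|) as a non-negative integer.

2450

JDN of the first date = 2450788.
JDN of the second date = 2448338.
|2448338 − 2450788| = 2450.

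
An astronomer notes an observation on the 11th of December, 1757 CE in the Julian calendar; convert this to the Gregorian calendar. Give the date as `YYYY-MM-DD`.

For dates in this range the Gregorian date is 11 days ahead of the Julian.
11 December 1757 Julian + 11 days → 22 December 1757 Gregorian.

1757-12-22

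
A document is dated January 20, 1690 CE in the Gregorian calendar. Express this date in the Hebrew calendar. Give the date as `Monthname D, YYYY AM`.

Both dates share Julian Day Number 2338340; in the Hebrew calendar that is 10 Shevat 5450 AM.

Shevat 10, 5450 AM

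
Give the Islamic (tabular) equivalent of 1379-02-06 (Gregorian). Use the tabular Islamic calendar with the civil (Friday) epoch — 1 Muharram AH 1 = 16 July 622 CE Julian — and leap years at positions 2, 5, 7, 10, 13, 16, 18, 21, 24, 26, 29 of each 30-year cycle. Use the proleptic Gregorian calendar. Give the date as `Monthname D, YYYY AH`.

Both dates share Julian Day Number 2224766; in the tabular Islamic calendar that is 9 Shawwal 780 AH.

Shawwal 9, 780 AH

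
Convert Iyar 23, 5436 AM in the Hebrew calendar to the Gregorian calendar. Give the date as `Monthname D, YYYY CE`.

May 6, 1676 CE

Both dates share Julian Day Number 2333333; in the Gregorian calendar that is 6 May 1676 CE.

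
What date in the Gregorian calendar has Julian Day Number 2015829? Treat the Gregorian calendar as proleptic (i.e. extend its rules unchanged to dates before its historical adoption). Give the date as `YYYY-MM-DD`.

0807-01-19

JDN 2451545 is 1 Jan 2000; 2015829 is −435716 days from there.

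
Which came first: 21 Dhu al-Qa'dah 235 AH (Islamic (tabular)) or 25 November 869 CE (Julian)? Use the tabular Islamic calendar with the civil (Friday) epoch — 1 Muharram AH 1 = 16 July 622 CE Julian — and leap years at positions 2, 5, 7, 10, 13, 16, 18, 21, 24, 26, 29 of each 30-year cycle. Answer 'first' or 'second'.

The two dates have Julian Day Numbers 2031677 and 2038789 respectively.
Since 2031677 < 2038789, the first date comes first.

first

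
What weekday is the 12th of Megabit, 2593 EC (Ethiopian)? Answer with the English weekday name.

Thursday

This is JDN 2671140 (26 March 2601 Gregorian).
Since JDN mod 7 = 3 (0 = Monday), the day is Thursday.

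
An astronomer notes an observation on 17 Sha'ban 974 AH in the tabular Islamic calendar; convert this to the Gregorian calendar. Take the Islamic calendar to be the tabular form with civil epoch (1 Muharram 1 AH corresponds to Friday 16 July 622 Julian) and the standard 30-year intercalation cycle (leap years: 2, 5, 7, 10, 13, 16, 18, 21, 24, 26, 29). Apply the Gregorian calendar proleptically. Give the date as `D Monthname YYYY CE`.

Both dates share Julian Day Number 2293462; in the Gregorian calendar that is 9 March 1567 CE.

9 March 1567 CE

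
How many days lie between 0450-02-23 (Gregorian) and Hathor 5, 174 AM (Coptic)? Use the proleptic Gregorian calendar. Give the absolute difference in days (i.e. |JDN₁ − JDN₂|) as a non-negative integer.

JDN of the first date = 1885473.
JDN of the second date = 1888282.
|1888282 − 1885473| = 2809.

2809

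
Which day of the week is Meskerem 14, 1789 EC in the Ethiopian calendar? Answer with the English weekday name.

Equivalently 22 September 1796 Gregorian, JDN 2377301.
2377301 ≡ 3 (mod 7); counting from Monday = 0 gives Thursday.

Thursday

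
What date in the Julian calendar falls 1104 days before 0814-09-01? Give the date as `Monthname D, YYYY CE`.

JDN of 0814-09-01 = 2018615.
2018615 − 1104 = 2017511.
JDN 2017511 in the Julian calendar is August 24, 811 CE.

August 24, 811 CE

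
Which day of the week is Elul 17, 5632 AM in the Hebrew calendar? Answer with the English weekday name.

This is JDN 2405057 (20 September 1872 Gregorian).
Since JDN mod 7 = 4 (0 = Monday), the day is Friday.

Friday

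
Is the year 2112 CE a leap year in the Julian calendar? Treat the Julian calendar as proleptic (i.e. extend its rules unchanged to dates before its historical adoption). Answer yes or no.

2112 mod 4 = 0, so it is a leap year in the Julian calendar.

yes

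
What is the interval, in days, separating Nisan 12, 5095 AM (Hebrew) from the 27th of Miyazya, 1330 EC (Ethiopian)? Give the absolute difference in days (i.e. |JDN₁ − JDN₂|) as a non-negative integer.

1112

First date → JDN 2208762; second date → JDN 2209874.
The interval is |2208762 − 2209874| = 1112 days.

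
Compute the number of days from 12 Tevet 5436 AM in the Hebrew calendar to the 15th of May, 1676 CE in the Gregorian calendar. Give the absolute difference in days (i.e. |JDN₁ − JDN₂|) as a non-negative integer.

138

JDN of the first date = 2333204.
JDN of the second date = 2333342.
|2333342 − 2333204| = 138.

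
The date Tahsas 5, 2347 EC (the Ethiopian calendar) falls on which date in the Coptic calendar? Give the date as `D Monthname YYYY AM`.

Julian Day Number of the source date = 2581191.
Converting JDN 2581191 to the Coptic calendar gives 5 Koiak 2071 AM.

5 Koiak 2071 AM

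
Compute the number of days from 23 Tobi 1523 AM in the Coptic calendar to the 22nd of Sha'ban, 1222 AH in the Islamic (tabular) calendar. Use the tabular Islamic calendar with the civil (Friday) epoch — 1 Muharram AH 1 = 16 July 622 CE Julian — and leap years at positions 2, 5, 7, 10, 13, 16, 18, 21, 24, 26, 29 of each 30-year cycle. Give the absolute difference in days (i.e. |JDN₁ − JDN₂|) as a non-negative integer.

268

First date → JDN 2381082; second date → JDN 2381350.
The interval is |2381082 − 2381350| = 268 days.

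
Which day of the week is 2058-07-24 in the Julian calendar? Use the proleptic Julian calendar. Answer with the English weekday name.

Tuesday

Equivalently 6 August 2058 Gregorian, JDN 2472947.
JDN 2472947 mod 7 = 1, and JDN 0 was a Monday, so this is a Tuesday.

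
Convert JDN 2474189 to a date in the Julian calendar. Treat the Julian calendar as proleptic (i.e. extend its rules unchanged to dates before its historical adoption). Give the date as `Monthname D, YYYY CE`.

JDN 2474189 is 30 December 2061 in the Gregorian calendar.
In the Julian calendar that day is December 17, 2061 CE.

December 17, 2061 CE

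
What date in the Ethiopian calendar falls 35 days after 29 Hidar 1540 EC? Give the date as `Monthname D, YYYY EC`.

Tir 4, 1540 EC

Counting 35 days forward from JDN 2286429 reaches JDN 2286464, which is Tir 4, 1540 EC.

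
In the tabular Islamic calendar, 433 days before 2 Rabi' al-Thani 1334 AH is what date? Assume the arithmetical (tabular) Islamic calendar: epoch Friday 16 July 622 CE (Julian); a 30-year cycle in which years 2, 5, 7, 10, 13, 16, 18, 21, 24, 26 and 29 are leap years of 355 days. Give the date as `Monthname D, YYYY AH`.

Counting 433 days back from JDN 2420901 reaches JDN 2420468, which is Muharram 13, 1333 AH.

Muharram 13, 1333 AH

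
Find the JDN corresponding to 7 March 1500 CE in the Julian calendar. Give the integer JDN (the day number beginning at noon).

In the proleptic Gregorian calendar the same day is 17 March 1500.
JDN 2400001 is 17 November 1858 CE (Gregorian), MJD 0; the target day is −131002 days from there, so JDN = 2268999.

2268999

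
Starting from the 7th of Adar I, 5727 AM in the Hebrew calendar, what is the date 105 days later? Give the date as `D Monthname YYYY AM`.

23 Iyar 5727 AM

Counting 105 days forward from JDN 2439539 reaches JDN 2439644, which is 23 Iyar 5727 AM.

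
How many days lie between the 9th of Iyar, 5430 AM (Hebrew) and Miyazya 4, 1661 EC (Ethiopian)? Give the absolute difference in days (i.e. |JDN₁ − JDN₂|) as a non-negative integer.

First date → JDN 2331134; second date → JDN 2330749.
The interval is |2331134 − 2330749| = 385 days.

385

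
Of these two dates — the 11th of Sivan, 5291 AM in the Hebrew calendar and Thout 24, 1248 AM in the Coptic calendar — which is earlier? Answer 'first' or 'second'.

First date → JDN 2280402; second date → JDN 2280520.
JDN 2280402 < JDN 2280520, so the first date is earlier.

first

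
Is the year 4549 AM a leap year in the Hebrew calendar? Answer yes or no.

Hebrew year 4549 is year 8 of its 19-year Metonic cycle; leap years are at positions 3, 6, 8, 11, 14, 17, 19, so it is a leap year (13 months).

yes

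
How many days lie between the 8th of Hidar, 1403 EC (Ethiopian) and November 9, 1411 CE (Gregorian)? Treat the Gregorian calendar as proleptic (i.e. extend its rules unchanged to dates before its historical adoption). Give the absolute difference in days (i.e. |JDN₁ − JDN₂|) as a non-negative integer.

First date → JDN 2236368; second date → JDN 2236729.
The interval is |2236368 − 2236729| = 361 days.

361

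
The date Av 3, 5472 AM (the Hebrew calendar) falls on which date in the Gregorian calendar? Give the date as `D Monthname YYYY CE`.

5 August 1712 CE

Julian Day Number of the source date = 2346572.
Converting JDN 2346572 to the Gregorian calendar gives 5 August 1712 CE.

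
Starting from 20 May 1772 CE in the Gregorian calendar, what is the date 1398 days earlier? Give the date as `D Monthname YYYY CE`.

Counting 1398 days back from JDN 2368410 reaches JDN 2367012, which is 22 July 1768 CE.

22 July 1768 CE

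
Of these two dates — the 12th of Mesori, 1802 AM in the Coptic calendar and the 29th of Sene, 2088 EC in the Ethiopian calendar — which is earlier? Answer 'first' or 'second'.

Converting both to JDN: 2483186 vs 2486796; the smaller is the first.

first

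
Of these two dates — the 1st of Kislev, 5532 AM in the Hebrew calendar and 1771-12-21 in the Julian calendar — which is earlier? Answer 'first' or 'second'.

The two dates have Julian Day Numbers 2368216 and 2368270 respectively.
Since 2368216 < 2368270, the first date comes first.

first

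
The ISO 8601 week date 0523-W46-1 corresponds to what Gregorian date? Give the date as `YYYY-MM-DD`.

ISO week 1 of 523 is the week containing the first Thursday of 523.
Week 46, day 1 (Monday) lands on 0523-11-15.

0523-11-15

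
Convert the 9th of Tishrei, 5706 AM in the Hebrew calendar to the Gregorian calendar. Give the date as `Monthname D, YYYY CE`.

Julian Day Number of the source date = 2431715.
Converting JDN 2431715 to the Gregorian calendar gives 16 September 1945 CE.

September 16, 1945 CE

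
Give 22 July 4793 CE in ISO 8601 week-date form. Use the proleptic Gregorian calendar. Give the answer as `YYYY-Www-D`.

The weekday is Thursday (ISO weekday 4).
That Thursday belongs to ISO week 29 of ISO year 4793.

4793-W29-4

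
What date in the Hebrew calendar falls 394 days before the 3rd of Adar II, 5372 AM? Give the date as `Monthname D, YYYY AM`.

Shevat 24, 5371 AM

JDN of the 3rd of Adar II, 5372 AM = 2309897.
2309897 − 394 = 2309503.
JDN 2309503 in the Hebrew calendar is Shevat 24, 5371 AM.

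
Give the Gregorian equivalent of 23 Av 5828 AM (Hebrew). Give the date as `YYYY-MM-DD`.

Both dates share Julian Day Number 2476615; in the Gregorian calendar that is 21 August 2068 CE.

2068-08-21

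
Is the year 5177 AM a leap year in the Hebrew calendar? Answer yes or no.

no

Hebrew year 5177 is year 9 of its 19-year Metonic cycle; leap years are at positions 3, 6, 8, 11, 14, 17, 19, so it is a common year (12 months).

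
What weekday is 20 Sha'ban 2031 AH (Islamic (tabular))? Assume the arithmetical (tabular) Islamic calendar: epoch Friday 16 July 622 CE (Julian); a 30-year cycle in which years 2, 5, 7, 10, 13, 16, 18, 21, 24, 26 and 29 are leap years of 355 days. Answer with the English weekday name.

Tuesday

Equivalently 18 September 2592 Gregorian, JDN 2668030.
2668030 ≡ 1 (mod 7); counting from Monday = 0 gives Tuesday.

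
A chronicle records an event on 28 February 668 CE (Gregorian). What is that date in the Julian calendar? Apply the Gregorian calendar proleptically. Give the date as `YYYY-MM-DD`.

0668-02-25

The Julian–Gregorian offset here is 3 days (Julian trailing).
28 February 668 Gregorian − 3 days → 25 February 668 Julian.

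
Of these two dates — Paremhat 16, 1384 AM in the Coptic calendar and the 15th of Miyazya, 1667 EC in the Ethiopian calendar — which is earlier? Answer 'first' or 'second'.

Converting both to JDN: 2330366 vs 2332951; the smaller is the first.

first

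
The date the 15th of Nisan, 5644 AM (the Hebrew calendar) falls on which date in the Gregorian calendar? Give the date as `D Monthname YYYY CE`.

Both dates share Julian Day Number 2409277; in the Gregorian calendar that is 10 April 1884 CE.

10 April 1884 CE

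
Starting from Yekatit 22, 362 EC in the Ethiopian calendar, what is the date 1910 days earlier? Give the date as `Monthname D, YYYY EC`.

Hidar 28, 357 EC

The starting date is JDN 1856247; 1856247 − 1910 = 1854337.
JDN 1854337 corresponds to Hidar 28, 357 EC.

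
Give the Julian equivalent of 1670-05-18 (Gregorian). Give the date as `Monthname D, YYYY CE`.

May 8, 1670 CE

The Julian–Gregorian offset here is 10 days (Julian trailing).
18 May 1670 Gregorian − 10 days → 8 May 1670 Julian.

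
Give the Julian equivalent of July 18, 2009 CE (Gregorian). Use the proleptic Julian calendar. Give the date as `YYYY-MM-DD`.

2009-07-05

For dates in this range the Gregorian date is 13 days ahead of the Julian.
18 July 2009 Gregorian − 13 days → 5 July 2009 Julian.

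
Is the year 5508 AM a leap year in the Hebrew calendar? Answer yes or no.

Hebrew year 5508 is year 17 of its 19-year Metonic cycle; leap years are at positions 3, 6, 8, 11, 14, 17, 19, so it is a leap year (13 months).

yes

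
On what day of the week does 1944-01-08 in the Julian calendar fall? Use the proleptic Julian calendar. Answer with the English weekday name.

Friday

In the Gregorian calendar this is 21 January 1944 (JDN 2431111).
2431111 ≡ 4 (mod 7); counting from Monday = 0 gives Friday.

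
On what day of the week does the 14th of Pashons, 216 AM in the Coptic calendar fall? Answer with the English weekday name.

Tuesday

This is JDN 1903812 (11 May 500 Gregorian).
JDN 1903812 mod 7 = 1, and JDN 0 was a Monday, so this is a Tuesday.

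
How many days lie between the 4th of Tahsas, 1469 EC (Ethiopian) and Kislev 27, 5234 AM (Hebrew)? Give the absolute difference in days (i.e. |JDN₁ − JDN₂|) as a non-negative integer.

First date → JDN 2260501; second date → JDN 2259422.
The interval is |2260501 − 2259422| = 1079 days.

1079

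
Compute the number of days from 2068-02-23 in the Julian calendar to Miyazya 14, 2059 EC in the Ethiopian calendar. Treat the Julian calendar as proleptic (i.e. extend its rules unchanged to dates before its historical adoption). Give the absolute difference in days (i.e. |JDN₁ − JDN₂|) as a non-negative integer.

First date → JDN 2476448; second date → JDN 2476128.
The interval is |2476448 − 2476128| = 320 days.

320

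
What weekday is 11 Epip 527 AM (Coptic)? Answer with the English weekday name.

Saturday

This is JDN 2017461 (9 July 811 Gregorian).
Since JDN mod 7 = 5 (0 = Monday), the day is Saturday.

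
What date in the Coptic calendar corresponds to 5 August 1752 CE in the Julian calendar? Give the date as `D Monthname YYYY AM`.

12 Mesori 1468 AM

Both dates share Julian Day Number 2361193; in the Coptic calendar that is 12 Mesori 1468 AM.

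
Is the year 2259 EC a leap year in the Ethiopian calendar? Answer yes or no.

2259 mod 4 = 3; in the Ethiopian calendar a year is leap when year mod 4 = 3, so it is a leap year.

yes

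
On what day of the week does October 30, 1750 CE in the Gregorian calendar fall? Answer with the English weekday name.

JDN 2360537 mod 7 = 4, and JDN 0 was a Monday, so this is a Friday.

Friday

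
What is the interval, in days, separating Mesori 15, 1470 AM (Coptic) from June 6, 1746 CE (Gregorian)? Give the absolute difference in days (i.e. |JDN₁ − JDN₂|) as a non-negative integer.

2996

JDN of the first date = 2361926.
JDN of the second date = 2358930.
|2358930 − 2361926| = 2996.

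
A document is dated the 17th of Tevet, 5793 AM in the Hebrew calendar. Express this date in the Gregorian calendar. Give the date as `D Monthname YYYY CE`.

Julian Day Number of the source date = 2463586.
Converting JDN 2463586 to the Gregorian calendar gives 19 December 2032 CE.

19 December 2032 CE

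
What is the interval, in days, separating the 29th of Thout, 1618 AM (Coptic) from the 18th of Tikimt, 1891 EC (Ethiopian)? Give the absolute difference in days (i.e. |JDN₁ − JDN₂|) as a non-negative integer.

1077

First date → JDN 2415667; second date → JDN 2414590.
The interval is |2415667 − 2414590| = 1077 days.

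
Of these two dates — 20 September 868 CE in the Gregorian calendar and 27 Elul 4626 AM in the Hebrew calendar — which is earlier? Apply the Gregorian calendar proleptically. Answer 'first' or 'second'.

second

Converting both to JDN: 2038354 vs 2037618; the smaller is the second.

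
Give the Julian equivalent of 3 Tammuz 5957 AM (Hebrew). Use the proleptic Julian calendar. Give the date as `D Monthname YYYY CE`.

4 June 2197 CE

Julian Day Number of the source date = 2523667.
Converting JDN 2523667 to the Julian calendar gives 4 June 2197 CE.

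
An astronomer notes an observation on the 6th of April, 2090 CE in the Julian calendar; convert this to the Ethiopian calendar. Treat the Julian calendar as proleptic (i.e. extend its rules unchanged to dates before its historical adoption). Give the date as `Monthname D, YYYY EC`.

Miyazya 11, 2082 EC

Both dates share Julian Day Number 2484526; in the Ethiopian calendar that is 11 Miyazya 2082 EC.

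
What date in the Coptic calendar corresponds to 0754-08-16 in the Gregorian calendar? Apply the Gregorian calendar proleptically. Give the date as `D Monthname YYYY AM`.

Julian Day Number of the source date = 1996680.
Converting JDN 1996680 to the Coptic calendar gives 19 Mesori 470 AM.

19 Mesori 470 AM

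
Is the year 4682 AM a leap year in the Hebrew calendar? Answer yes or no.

Hebrew year 4682 is year 8 of its 19-year Metonic cycle; leap years are at positions 3, 6, 8, 11, 14, 17, 19, so it is a leap year (13 months).

yes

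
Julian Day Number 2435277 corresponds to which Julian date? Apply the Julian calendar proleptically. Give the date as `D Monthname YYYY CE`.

5 June 1955 CE

The Gregorian equivalent of JDN 2435277 is 18 June 1955.
In the Julian calendar that day is 5 June 1955 CE.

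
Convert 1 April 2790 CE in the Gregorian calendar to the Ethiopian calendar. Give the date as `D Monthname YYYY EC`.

Both dates share Julian Day Number 2740177; in the Ethiopian calendar that is 17 Megabit 2782 EC.

17 Megabit 2782 EC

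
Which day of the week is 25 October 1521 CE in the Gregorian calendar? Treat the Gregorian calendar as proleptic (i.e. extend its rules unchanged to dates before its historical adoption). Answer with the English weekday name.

JDN 2276891 mod 7 = 1, and JDN 0 was a Monday, so this is a Tuesday.

Tuesday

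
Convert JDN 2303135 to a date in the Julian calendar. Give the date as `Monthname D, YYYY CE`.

August 22, 1593 CE

The Gregorian equivalent of JDN 2303135 is 1 September 1593.
In the Julian calendar that day is August 22, 1593 CE.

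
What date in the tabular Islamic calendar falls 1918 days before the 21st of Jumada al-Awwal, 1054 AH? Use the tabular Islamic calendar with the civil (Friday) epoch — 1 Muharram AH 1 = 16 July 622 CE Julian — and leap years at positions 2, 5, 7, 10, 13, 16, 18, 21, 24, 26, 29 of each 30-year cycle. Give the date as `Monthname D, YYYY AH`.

Counting 1918 days back from JDN 2321726 reaches JDN 2319808, which is Dhu al-Hijjah 22, 1048 AH.

Dhu al-Hijjah 22, 1048 AH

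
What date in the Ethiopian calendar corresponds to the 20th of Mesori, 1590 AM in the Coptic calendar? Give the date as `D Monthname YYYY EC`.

20 Nehase 1866 EC

Julian Day Number of the source date = 2405761.
Converting JDN 2405761 to the Ethiopian calendar gives 20 Nehase 1866 EC.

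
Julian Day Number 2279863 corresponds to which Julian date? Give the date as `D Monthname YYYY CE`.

4 December 1529 CE

JDN 2279863 is 14 December 1529 in the proleptic Gregorian calendar.
In the Julian calendar that day is 4 December 1529 CE.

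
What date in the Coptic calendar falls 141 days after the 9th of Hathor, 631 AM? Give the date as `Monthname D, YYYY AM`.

JDN of the 9th of Hathor, 631 AM = 2055205.
2055205 + 141 = 2055346.
JDN 2055346 in the Coptic calendar is Paremhat 30, 631 AM.

Paremhat 30, 631 AM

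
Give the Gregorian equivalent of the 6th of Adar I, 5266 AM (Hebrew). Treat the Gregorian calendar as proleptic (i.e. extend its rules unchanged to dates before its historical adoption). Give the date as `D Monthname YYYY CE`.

10 February 1506 CE

Both dates share Julian Day Number 2271155; in the Gregorian calendar that is 10 February 1506 CE.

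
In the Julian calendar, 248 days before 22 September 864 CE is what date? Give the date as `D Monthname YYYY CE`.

Counting 248 days back from JDN 2036899 reaches JDN 2036651, which is 18 January 864 CE.

18 January 864 CE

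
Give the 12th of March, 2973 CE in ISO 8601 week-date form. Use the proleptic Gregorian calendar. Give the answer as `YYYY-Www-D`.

2973-W10-5

The weekday is Friday (ISO weekday 5).
That Friday belongs to ISO week 10 of ISO year 2973.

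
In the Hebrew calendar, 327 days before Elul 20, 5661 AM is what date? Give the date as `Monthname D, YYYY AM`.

Tishrei 19, 5661 AM

Counting 327 days back from JDN 2415632 reaches JDN 2415305, which is Tishrei 19, 5661 AM.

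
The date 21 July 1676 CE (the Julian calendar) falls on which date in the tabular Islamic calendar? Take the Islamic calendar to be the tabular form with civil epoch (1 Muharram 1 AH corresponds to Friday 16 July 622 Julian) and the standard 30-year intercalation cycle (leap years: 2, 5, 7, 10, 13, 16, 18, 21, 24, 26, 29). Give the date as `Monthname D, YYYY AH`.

Jumada al-Awwal 20, 1087 AH

Both dates share Julian Day Number 2333419; in the tabular Islamic calendar that is 20 Jumada al-Awwal 1087 AH.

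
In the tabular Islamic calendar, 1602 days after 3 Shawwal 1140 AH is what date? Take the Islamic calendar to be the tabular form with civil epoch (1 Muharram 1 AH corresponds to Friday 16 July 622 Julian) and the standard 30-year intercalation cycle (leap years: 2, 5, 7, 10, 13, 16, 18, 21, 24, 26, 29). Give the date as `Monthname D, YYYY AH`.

Rabi' al-Thani 11, 1145 AH

The starting date is JDN 2352332; 2352332 + 1602 = 2353934.
JDN 2353934 corresponds to Rabi' al-Thani 11, 1145 AH.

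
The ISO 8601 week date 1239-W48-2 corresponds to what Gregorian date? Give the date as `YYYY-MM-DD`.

1239-11-29

ISO week 1 of 1239 is the week containing the first Thursday of 1239.
Week 48, day 2 (Tuesday) lands on 1239-11-29.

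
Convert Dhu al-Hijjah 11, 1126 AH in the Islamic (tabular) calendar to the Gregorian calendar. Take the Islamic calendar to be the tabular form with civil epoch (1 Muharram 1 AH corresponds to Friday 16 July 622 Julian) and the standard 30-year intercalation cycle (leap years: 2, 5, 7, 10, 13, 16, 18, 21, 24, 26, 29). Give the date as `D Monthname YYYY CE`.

Both dates share Julian Day Number 2347437; in the Gregorian calendar that is 18 December 1714 CE.

18 December 1714 CE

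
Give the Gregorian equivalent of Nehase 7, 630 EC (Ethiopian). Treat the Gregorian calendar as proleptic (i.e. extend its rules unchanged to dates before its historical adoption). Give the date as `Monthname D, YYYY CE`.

August 3, 638 CE

Julian Day Number of the source date = 1954299.
Converting JDN 1954299 to the Gregorian calendar gives 3 August 638 CE.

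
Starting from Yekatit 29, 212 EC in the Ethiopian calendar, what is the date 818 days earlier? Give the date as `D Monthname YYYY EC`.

2 Tahsas 210 EC

The starting date is JDN 1801467; 1801467 − 818 = 1800649.
JDN 1800649 corresponds to 2 Tahsas 210 EC.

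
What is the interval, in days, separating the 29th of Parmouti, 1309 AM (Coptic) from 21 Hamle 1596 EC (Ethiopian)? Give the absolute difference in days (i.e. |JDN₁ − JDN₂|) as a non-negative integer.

First date → JDN 2303015; second date → JDN 2307115.
The interval is |2303015 − 2307115| = 4100 days.

4100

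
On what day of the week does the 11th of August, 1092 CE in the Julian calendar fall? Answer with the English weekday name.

This is JDN 2120134 (17 August 1092 Gregorian).
2120134 ≡ 2 (mod 7); counting from Monday = 0 gives Wednesday.

Wednesday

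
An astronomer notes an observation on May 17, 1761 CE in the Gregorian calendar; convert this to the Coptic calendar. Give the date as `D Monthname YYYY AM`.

Both dates share Julian Day Number 2364389; in the Coptic calendar that is 11 Pashons 1477 AM.

11 Pashons 1477 AM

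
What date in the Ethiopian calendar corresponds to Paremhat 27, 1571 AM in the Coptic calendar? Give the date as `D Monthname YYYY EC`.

27 Megabit 1847 EC

Julian Day Number of the source date = 2398678.
Converting JDN 2398678 to the Ethiopian calendar gives 27 Megabit 1847 EC.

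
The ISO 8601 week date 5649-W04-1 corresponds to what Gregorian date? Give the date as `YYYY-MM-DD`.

ISO week 1 of 5649 is the week containing the first Thursday of 5649.
Week 4, day 1 (Monday) lands on 5649-01-25.

5649-01-25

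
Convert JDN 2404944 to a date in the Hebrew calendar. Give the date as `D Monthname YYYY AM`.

22 Iyar 5632 AM

JDN 2404944 is 30 May 1872 in the Gregorian calendar.
In the Hebrew calendar that day is 22 Iyar 5632 AM.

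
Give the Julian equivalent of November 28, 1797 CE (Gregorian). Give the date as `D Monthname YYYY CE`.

For dates in this range the Gregorian date is 11 days ahead of the Julian.
28 November 1797 Gregorian − 11 days → 17 November 1797 Julian.

17 November 1797 CE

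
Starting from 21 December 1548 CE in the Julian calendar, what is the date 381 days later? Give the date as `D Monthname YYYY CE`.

Counting 381 days forward from JDN 2286820 reaches JDN 2287201, which is 6 January 1550 CE.

6 January 1550 CE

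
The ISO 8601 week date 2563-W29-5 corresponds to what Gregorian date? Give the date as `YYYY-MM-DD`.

2563-07-22

ISO week 1 of 2563 is the week containing the first Thursday of 2563.
Week 29, day 5 (Friday) lands on 2563-07-22.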